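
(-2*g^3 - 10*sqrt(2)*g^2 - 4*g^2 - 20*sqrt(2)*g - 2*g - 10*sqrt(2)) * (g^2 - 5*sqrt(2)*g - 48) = -2*g^5 - 4*g^4 + 194*g^3 + 392*g^2 + 480*sqrt(2)*g^2 + 196*g + 960*sqrt(2)*g + 480*sqrt(2)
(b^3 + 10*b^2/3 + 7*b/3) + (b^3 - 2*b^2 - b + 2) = 2*b^3 + 4*b^2/3 + 4*b/3 + 2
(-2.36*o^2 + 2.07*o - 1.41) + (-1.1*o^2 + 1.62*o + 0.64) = -3.46*o^2 + 3.69*o - 0.77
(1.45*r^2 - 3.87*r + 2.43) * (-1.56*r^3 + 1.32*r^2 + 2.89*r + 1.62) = -2.262*r^5 + 7.9512*r^4 - 4.7087*r^3 - 5.6277*r^2 + 0.753299999999999*r + 3.9366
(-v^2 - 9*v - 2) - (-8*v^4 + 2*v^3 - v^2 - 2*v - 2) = 8*v^4 - 2*v^3 - 7*v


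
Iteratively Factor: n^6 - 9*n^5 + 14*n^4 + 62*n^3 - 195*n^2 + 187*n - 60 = (n - 5)*(n^5 - 4*n^4 - 6*n^3 + 32*n^2 - 35*n + 12) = (n - 5)*(n - 4)*(n^4 - 6*n^2 + 8*n - 3) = (n - 5)*(n - 4)*(n - 1)*(n^3 + n^2 - 5*n + 3) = (n - 5)*(n - 4)*(n - 1)^2*(n^2 + 2*n - 3) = (n - 5)*(n - 4)*(n - 1)^2*(n + 3)*(n - 1)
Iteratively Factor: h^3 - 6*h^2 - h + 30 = (h - 3)*(h^2 - 3*h - 10) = (h - 3)*(h + 2)*(h - 5)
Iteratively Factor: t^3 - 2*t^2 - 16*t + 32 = (t - 4)*(t^2 + 2*t - 8) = (t - 4)*(t + 4)*(t - 2)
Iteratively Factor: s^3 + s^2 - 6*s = (s - 2)*(s^2 + 3*s) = (s - 2)*(s + 3)*(s)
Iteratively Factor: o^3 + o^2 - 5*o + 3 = (o - 1)*(o^2 + 2*o - 3) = (o - 1)^2*(o + 3)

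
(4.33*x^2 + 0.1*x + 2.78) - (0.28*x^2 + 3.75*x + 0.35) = 4.05*x^2 - 3.65*x + 2.43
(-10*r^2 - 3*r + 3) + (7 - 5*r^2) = -15*r^2 - 3*r + 10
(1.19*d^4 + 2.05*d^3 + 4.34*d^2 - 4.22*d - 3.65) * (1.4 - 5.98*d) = -7.1162*d^5 - 10.593*d^4 - 23.0832*d^3 + 31.3116*d^2 + 15.919*d - 5.11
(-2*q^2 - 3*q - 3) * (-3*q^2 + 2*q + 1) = 6*q^4 + 5*q^3 + q^2 - 9*q - 3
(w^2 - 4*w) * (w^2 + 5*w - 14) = w^4 + w^3 - 34*w^2 + 56*w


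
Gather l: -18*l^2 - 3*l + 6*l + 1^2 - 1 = -18*l^2 + 3*l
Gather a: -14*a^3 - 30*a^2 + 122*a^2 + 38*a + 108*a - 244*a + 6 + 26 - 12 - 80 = -14*a^3 + 92*a^2 - 98*a - 60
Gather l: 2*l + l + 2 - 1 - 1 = 3*l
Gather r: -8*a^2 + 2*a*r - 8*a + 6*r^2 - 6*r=-8*a^2 - 8*a + 6*r^2 + r*(2*a - 6)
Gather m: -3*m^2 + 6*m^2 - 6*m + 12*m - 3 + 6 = 3*m^2 + 6*m + 3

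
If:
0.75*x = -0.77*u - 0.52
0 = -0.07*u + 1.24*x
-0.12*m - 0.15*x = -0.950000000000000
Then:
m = 7.96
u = -0.64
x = -0.04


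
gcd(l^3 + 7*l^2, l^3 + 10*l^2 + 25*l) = l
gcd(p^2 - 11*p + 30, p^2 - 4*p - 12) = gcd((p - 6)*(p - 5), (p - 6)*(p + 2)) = p - 6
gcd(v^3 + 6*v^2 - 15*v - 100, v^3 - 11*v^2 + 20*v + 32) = v - 4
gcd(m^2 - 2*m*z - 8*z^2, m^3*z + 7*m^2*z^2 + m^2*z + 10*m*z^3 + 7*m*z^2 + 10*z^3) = m + 2*z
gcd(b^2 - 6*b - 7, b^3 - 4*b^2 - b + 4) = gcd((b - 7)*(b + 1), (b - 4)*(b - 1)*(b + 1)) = b + 1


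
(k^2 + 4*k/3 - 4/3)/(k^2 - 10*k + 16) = (3*k^2 + 4*k - 4)/(3*(k^2 - 10*k + 16))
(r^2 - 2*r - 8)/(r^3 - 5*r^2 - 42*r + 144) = (r^2 - 2*r - 8)/(r^3 - 5*r^2 - 42*r + 144)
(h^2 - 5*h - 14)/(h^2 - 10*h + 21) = (h + 2)/(h - 3)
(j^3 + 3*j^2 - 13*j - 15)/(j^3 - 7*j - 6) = (j + 5)/(j + 2)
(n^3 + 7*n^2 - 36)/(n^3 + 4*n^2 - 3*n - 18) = (n + 6)/(n + 3)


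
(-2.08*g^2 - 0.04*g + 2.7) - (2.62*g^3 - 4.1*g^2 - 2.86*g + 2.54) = -2.62*g^3 + 2.02*g^2 + 2.82*g + 0.16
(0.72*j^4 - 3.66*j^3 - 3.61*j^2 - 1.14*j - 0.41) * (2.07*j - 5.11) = 1.4904*j^5 - 11.2554*j^4 + 11.2299*j^3 + 16.0873*j^2 + 4.9767*j + 2.0951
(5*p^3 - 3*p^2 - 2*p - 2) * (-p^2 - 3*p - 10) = -5*p^5 - 12*p^4 - 39*p^3 + 38*p^2 + 26*p + 20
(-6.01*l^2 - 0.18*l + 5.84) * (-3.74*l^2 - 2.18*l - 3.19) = 22.4774*l^4 + 13.775*l^3 - 2.2773*l^2 - 12.157*l - 18.6296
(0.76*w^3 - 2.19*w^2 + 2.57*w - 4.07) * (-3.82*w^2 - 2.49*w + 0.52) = -2.9032*w^5 + 6.4734*w^4 - 3.9691*w^3 + 8.0093*w^2 + 11.4707*w - 2.1164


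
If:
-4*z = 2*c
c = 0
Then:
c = 0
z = 0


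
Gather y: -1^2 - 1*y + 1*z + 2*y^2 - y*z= 2*y^2 + y*(-z - 1) + z - 1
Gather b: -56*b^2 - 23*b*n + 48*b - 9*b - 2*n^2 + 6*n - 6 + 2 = -56*b^2 + b*(39 - 23*n) - 2*n^2 + 6*n - 4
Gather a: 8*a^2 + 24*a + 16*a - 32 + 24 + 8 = 8*a^2 + 40*a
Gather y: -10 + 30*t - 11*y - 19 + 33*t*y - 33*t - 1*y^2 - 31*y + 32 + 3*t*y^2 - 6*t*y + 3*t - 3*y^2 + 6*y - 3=y^2*(3*t - 4) + y*(27*t - 36)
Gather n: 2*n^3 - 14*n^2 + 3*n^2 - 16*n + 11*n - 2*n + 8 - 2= 2*n^3 - 11*n^2 - 7*n + 6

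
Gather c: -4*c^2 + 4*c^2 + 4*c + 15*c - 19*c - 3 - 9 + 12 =0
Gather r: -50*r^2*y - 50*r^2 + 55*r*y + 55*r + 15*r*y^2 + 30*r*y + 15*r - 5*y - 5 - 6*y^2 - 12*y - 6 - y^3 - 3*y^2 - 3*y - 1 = r^2*(-50*y - 50) + r*(15*y^2 + 85*y + 70) - y^3 - 9*y^2 - 20*y - 12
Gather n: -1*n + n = 0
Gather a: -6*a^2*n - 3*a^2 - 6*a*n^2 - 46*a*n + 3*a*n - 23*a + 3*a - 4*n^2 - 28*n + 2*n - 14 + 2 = a^2*(-6*n - 3) + a*(-6*n^2 - 43*n - 20) - 4*n^2 - 26*n - 12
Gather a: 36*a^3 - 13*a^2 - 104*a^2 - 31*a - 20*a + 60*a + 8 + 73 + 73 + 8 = 36*a^3 - 117*a^2 + 9*a + 162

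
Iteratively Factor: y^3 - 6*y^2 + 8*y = (y - 2)*(y^2 - 4*y) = y*(y - 2)*(y - 4)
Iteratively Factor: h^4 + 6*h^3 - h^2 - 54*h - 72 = (h + 2)*(h^3 + 4*h^2 - 9*h - 36) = (h + 2)*(h + 3)*(h^2 + h - 12) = (h - 3)*(h + 2)*(h + 3)*(h + 4)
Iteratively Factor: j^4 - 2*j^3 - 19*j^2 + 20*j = (j - 1)*(j^3 - j^2 - 20*j) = j*(j - 1)*(j^2 - j - 20) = j*(j - 1)*(j + 4)*(j - 5)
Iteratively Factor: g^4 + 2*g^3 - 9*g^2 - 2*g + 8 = (g - 2)*(g^3 + 4*g^2 - g - 4) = (g - 2)*(g + 1)*(g^2 + 3*g - 4) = (g - 2)*(g - 1)*(g + 1)*(g + 4)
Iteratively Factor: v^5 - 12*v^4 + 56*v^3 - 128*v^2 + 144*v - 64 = (v - 2)*(v^4 - 10*v^3 + 36*v^2 - 56*v + 32) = (v - 2)^2*(v^3 - 8*v^2 + 20*v - 16) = (v - 2)^3*(v^2 - 6*v + 8) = (v - 2)^4*(v - 4)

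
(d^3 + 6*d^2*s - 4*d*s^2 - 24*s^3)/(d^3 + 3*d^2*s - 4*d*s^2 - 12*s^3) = (d + 6*s)/(d + 3*s)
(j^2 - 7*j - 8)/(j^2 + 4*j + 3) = (j - 8)/(j + 3)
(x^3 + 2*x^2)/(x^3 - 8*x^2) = (x + 2)/(x - 8)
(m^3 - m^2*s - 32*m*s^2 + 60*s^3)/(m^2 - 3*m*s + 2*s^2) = (-m^2 - m*s + 30*s^2)/(-m + s)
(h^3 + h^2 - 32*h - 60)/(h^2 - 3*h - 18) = (h^2 + 7*h + 10)/(h + 3)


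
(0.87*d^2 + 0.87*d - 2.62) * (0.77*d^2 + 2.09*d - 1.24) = 0.6699*d^4 + 2.4882*d^3 - 1.2779*d^2 - 6.5546*d + 3.2488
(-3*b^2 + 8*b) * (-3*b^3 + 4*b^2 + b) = 9*b^5 - 36*b^4 + 29*b^3 + 8*b^2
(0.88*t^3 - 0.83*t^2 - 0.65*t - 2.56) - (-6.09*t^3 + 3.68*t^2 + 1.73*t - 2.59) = 6.97*t^3 - 4.51*t^2 - 2.38*t + 0.0299999999999998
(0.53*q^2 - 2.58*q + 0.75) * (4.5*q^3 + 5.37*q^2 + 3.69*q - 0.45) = 2.385*q^5 - 8.7639*q^4 - 8.5239*q^3 - 5.7312*q^2 + 3.9285*q - 0.3375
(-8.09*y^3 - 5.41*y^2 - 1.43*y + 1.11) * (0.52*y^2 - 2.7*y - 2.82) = -4.2068*y^5 + 19.0298*y^4 + 36.6772*y^3 + 19.6944*y^2 + 1.0356*y - 3.1302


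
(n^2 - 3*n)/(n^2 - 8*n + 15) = n/(n - 5)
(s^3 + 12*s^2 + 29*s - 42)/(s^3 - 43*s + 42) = (s + 6)/(s - 6)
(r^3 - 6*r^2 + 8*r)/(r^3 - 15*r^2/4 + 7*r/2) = 4*(r - 4)/(4*r - 7)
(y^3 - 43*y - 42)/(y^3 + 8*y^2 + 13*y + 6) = (y - 7)/(y + 1)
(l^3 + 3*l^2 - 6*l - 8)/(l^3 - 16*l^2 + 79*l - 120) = (l^3 + 3*l^2 - 6*l - 8)/(l^3 - 16*l^2 + 79*l - 120)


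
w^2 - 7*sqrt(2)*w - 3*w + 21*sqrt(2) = (w - 3)*(w - 7*sqrt(2))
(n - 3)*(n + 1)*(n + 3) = n^3 + n^2 - 9*n - 9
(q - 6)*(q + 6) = q^2 - 36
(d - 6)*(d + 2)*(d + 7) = d^3 + 3*d^2 - 40*d - 84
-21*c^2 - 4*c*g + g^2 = (-7*c + g)*(3*c + g)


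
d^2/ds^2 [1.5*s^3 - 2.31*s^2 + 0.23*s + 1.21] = 9.0*s - 4.62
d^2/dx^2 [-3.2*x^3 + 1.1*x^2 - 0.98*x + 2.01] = 2.2 - 19.2*x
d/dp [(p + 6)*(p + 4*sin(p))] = p + (p + 6)*(4*cos(p) + 1) + 4*sin(p)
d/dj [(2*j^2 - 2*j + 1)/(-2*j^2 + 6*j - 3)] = 8*j*(j - 1)/(4*j^4 - 24*j^3 + 48*j^2 - 36*j + 9)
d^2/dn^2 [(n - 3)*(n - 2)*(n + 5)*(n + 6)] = 12*n^2 + 36*n - 38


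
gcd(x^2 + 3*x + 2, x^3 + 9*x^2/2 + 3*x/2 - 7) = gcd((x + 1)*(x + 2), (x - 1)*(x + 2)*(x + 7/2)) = x + 2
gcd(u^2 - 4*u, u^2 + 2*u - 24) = u - 4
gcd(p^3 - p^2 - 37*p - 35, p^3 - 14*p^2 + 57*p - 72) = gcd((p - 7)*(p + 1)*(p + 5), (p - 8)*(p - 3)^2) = 1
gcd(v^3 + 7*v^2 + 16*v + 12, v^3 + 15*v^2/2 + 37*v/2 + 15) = v^2 + 5*v + 6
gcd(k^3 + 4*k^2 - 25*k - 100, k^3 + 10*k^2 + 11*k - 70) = k + 5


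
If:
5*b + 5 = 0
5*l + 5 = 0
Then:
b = -1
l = -1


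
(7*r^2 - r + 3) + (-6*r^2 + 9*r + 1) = r^2 + 8*r + 4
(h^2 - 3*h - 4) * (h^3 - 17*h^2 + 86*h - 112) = h^5 - 20*h^4 + 133*h^3 - 302*h^2 - 8*h + 448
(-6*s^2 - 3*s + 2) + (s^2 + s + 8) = -5*s^2 - 2*s + 10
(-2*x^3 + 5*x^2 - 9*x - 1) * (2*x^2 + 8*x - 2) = -4*x^5 - 6*x^4 + 26*x^3 - 84*x^2 + 10*x + 2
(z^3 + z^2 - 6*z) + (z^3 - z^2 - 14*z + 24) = 2*z^3 - 20*z + 24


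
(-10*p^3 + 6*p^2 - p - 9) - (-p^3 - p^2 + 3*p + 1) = -9*p^3 + 7*p^2 - 4*p - 10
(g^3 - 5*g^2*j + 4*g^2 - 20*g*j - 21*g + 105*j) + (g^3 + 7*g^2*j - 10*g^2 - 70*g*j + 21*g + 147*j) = 2*g^3 + 2*g^2*j - 6*g^2 - 90*g*j + 252*j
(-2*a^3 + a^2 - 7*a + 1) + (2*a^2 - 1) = -2*a^3 + 3*a^2 - 7*a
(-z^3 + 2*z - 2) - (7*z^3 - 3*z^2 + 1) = -8*z^3 + 3*z^2 + 2*z - 3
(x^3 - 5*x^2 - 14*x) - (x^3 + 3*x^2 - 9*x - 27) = -8*x^2 - 5*x + 27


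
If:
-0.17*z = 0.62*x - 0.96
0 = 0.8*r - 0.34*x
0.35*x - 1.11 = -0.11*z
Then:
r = -4.06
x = -9.55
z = 40.48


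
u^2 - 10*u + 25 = (u - 5)^2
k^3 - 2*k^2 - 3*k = k*(k - 3)*(k + 1)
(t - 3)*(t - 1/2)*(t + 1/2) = t^3 - 3*t^2 - t/4 + 3/4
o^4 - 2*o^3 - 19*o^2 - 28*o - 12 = (o - 6)*(o + 1)^2*(o + 2)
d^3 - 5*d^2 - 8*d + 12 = (d - 6)*(d - 1)*(d + 2)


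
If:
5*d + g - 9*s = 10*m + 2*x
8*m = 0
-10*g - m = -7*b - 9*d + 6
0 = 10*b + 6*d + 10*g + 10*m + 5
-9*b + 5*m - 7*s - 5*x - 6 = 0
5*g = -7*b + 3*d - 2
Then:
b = 9/88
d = -13/264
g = -63/110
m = 0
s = 83/264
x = -301/165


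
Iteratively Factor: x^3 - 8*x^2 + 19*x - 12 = (x - 4)*(x^2 - 4*x + 3) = (x - 4)*(x - 3)*(x - 1)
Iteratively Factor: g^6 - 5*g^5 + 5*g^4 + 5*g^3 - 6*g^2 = (g - 1)*(g^5 - 4*g^4 + g^3 + 6*g^2) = g*(g - 1)*(g^4 - 4*g^3 + g^2 + 6*g) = g*(g - 2)*(g - 1)*(g^3 - 2*g^2 - 3*g) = g^2*(g - 2)*(g - 1)*(g^2 - 2*g - 3) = g^2*(g - 3)*(g - 2)*(g - 1)*(g + 1)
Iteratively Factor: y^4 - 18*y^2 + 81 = (y + 3)*(y^3 - 3*y^2 - 9*y + 27) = (y + 3)^2*(y^2 - 6*y + 9) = (y - 3)*(y + 3)^2*(y - 3)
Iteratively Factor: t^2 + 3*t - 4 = (t - 1)*(t + 4)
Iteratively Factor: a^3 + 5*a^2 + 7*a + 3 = (a + 1)*(a^2 + 4*a + 3) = (a + 1)*(a + 3)*(a + 1)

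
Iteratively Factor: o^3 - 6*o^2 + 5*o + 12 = (o - 3)*(o^2 - 3*o - 4) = (o - 3)*(o + 1)*(o - 4)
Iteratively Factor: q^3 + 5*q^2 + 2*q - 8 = (q - 1)*(q^2 + 6*q + 8) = (q - 1)*(q + 2)*(q + 4)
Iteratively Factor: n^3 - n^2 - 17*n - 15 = (n + 1)*(n^2 - 2*n - 15) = (n + 1)*(n + 3)*(n - 5)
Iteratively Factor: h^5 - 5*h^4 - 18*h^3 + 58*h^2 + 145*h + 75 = (h - 5)*(h^4 - 18*h^2 - 32*h - 15) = (h - 5)^2*(h^3 + 5*h^2 + 7*h + 3) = (h - 5)^2*(h + 1)*(h^2 + 4*h + 3) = (h - 5)^2*(h + 1)^2*(h + 3)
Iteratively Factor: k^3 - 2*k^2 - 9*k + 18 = (k - 2)*(k^2 - 9) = (k - 2)*(k + 3)*(k - 3)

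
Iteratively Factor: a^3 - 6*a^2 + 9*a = (a - 3)*(a^2 - 3*a) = a*(a - 3)*(a - 3)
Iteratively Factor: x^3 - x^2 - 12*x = (x - 4)*(x^2 + 3*x) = x*(x - 4)*(x + 3)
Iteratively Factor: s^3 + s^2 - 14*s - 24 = (s - 4)*(s^2 + 5*s + 6) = (s - 4)*(s + 3)*(s + 2)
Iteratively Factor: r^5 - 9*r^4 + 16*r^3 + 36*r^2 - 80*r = (r - 2)*(r^4 - 7*r^3 + 2*r^2 + 40*r) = (r - 4)*(r - 2)*(r^3 - 3*r^2 - 10*r) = (r - 4)*(r - 2)*(r + 2)*(r^2 - 5*r) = (r - 5)*(r - 4)*(r - 2)*(r + 2)*(r)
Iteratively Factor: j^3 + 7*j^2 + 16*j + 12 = (j + 2)*(j^2 + 5*j + 6) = (j + 2)^2*(j + 3)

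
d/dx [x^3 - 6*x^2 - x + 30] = 3*x^2 - 12*x - 1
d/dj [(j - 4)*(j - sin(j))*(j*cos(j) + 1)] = (4 - j)*(j - sin(j))*(j*sin(j) - cos(j)) + (4 - j)*(j*cos(j) + 1)*(cos(j) - 1) + (j - sin(j))*(j*cos(j) + 1)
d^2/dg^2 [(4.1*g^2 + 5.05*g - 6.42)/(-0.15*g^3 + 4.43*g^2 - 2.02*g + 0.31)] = (-0.1845*g^6 - 0.681749999999994*g^5 + 29.3215500000001*g^4 - 339.45625*g^3 + 798.587988*g^2 - 301.297902*g + 27.646524)/(0.003375*g^9 - 0.299025*g^8 + 8.967555*g^7 - 95.012972*g^6 + 121.999044*g^5 - 73.043253*g^4 + 24.930049*g^3 - 5.071941*g^2 + 0.582366*g - 0.029791)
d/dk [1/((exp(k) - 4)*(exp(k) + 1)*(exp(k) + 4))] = -((exp(k) - 4)*(exp(k) + 1) + (exp(k) - 4)*(exp(k) + 4) + (exp(k) + 1)*(exp(k) + 4))/(4*(exp(k) - 4)^2*(exp(k) + 4)^2*cosh(k/2)^2)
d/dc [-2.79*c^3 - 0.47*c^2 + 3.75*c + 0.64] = -8.37*c^2 - 0.94*c + 3.75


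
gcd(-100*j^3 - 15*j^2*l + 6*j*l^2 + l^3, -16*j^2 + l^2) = 4*j - l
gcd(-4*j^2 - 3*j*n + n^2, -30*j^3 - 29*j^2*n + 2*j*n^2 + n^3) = j + n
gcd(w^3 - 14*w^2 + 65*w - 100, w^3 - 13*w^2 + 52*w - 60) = w - 5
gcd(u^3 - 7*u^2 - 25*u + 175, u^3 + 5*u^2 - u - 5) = u + 5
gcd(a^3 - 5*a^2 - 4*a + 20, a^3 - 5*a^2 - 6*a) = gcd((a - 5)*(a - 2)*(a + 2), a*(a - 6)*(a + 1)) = 1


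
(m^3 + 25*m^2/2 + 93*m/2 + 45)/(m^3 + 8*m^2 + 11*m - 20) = (m^2 + 15*m/2 + 9)/(m^2 + 3*m - 4)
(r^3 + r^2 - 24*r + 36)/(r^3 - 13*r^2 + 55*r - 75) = (r^2 + 4*r - 12)/(r^2 - 10*r + 25)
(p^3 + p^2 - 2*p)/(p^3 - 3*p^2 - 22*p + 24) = p*(p + 2)/(p^2 - 2*p - 24)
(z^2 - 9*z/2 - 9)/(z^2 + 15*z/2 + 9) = (z - 6)/(z + 6)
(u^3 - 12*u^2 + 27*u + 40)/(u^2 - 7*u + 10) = (u^2 - 7*u - 8)/(u - 2)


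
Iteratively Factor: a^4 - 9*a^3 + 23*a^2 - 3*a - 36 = (a - 3)*(a^3 - 6*a^2 + 5*a + 12) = (a - 4)*(a - 3)*(a^2 - 2*a - 3) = (a - 4)*(a - 3)^2*(a + 1)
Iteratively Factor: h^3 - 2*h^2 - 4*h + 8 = (h + 2)*(h^2 - 4*h + 4) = (h - 2)*(h + 2)*(h - 2)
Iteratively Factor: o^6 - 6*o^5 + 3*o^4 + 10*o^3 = (o - 5)*(o^5 - o^4 - 2*o^3) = (o - 5)*(o - 2)*(o^4 + o^3) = o*(o - 5)*(o - 2)*(o^3 + o^2) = o*(o - 5)*(o - 2)*(o + 1)*(o^2) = o^2*(o - 5)*(o - 2)*(o + 1)*(o)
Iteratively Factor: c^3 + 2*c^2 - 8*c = (c - 2)*(c^2 + 4*c) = (c - 2)*(c + 4)*(c)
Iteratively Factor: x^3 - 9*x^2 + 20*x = (x - 5)*(x^2 - 4*x) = (x - 5)*(x - 4)*(x)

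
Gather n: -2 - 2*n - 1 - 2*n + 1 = -4*n - 2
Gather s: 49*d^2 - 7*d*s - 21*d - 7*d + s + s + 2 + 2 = 49*d^2 - 28*d + s*(2 - 7*d) + 4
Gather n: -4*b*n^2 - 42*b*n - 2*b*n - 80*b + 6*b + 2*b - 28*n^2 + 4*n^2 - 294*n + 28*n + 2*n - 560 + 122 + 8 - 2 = -72*b + n^2*(-4*b - 24) + n*(-44*b - 264) - 432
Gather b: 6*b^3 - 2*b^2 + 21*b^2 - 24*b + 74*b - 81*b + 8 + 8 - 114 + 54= 6*b^3 + 19*b^2 - 31*b - 44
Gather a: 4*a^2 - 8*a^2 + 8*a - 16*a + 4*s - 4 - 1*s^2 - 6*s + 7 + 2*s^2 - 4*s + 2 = -4*a^2 - 8*a + s^2 - 6*s + 5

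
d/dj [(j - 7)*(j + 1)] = 2*j - 6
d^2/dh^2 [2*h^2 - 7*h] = 4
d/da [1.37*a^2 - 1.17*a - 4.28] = 2.74*a - 1.17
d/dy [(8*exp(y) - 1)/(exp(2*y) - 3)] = 2*(-4*exp(2*y) + exp(y) - 12)*exp(y)/(exp(4*y) - 6*exp(2*y) + 9)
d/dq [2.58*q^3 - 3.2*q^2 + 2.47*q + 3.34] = 7.74*q^2 - 6.4*q + 2.47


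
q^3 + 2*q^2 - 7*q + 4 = (q - 1)^2*(q + 4)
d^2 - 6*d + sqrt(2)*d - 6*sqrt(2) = (d - 6)*(d + sqrt(2))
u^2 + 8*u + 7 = (u + 1)*(u + 7)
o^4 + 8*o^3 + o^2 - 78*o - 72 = (o - 3)*(o + 1)*(o + 4)*(o + 6)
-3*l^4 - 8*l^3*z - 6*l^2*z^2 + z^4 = (-3*l + z)*(l + z)^3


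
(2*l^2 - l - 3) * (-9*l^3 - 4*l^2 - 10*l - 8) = -18*l^5 + l^4 + 11*l^3 + 6*l^2 + 38*l + 24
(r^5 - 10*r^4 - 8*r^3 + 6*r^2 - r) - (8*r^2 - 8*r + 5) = r^5 - 10*r^4 - 8*r^3 - 2*r^2 + 7*r - 5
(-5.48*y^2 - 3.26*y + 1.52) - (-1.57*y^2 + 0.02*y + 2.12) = -3.91*y^2 - 3.28*y - 0.6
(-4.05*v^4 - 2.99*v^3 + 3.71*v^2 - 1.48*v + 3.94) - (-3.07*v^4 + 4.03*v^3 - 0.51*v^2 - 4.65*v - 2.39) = -0.98*v^4 - 7.02*v^3 + 4.22*v^2 + 3.17*v + 6.33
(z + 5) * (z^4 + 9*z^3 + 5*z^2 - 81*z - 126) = z^5 + 14*z^4 + 50*z^3 - 56*z^2 - 531*z - 630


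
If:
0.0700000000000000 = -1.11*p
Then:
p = -0.06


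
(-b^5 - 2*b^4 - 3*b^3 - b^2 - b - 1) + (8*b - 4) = -b^5 - 2*b^4 - 3*b^3 - b^2 + 7*b - 5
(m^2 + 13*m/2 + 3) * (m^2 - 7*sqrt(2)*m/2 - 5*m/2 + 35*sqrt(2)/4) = m^4 - 7*sqrt(2)*m^3/2 + 4*m^3 - 14*sqrt(2)*m^2 - 53*m^2/4 - 15*m/2 + 371*sqrt(2)*m/8 + 105*sqrt(2)/4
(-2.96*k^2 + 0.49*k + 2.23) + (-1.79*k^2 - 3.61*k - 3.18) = -4.75*k^2 - 3.12*k - 0.95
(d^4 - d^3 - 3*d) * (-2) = -2*d^4 + 2*d^3 + 6*d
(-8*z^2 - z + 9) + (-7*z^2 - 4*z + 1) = -15*z^2 - 5*z + 10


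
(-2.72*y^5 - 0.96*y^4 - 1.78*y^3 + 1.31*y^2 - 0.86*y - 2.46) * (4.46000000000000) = -12.1312*y^5 - 4.2816*y^4 - 7.9388*y^3 + 5.8426*y^2 - 3.8356*y - 10.9716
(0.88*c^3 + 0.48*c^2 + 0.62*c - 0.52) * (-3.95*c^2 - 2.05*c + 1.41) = -3.476*c^5 - 3.7*c^4 - 2.1922*c^3 + 1.4598*c^2 + 1.9402*c - 0.7332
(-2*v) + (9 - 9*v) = 9 - 11*v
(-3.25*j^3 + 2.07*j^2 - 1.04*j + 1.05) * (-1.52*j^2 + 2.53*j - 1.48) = 4.94*j^5 - 11.3689*j^4 + 11.6279*j^3 - 7.2908*j^2 + 4.1957*j - 1.554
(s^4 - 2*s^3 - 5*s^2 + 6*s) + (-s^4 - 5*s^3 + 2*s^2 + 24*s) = -7*s^3 - 3*s^2 + 30*s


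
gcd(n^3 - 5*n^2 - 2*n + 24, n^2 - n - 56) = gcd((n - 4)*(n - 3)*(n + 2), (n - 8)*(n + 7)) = 1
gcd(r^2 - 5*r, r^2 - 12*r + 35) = r - 5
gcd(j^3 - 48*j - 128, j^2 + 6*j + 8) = j + 4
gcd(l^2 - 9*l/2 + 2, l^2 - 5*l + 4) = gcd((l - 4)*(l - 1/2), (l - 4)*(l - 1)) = l - 4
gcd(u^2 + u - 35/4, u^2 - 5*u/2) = u - 5/2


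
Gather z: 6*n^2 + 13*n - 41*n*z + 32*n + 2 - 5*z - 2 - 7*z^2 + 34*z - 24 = 6*n^2 + 45*n - 7*z^2 + z*(29 - 41*n) - 24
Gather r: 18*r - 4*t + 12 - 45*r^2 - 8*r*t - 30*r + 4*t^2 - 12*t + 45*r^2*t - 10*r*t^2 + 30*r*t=r^2*(45*t - 45) + r*(-10*t^2 + 22*t - 12) + 4*t^2 - 16*t + 12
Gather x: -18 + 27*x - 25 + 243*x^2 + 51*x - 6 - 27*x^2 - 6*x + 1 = 216*x^2 + 72*x - 48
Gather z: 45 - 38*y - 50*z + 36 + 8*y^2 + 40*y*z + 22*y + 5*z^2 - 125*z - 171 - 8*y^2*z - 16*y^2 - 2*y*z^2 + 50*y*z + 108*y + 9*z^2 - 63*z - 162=-8*y^2 + 92*y + z^2*(14 - 2*y) + z*(-8*y^2 + 90*y - 238) - 252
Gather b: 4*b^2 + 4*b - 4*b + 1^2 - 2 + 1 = 4*b^2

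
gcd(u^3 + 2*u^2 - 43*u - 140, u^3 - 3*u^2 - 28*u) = u^2 - 3*u - 28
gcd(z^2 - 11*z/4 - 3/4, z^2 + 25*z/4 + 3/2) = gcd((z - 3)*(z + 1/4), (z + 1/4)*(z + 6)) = z + 1/4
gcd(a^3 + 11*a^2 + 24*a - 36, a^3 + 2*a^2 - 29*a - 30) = a + 6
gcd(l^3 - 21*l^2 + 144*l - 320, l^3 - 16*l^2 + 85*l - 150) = l - 5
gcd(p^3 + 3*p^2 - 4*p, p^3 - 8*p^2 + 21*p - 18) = 1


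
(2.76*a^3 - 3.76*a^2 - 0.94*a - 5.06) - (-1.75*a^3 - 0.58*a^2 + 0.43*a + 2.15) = 4.51*a^3 - 3.18*a^2 - 1.37*a - 7.21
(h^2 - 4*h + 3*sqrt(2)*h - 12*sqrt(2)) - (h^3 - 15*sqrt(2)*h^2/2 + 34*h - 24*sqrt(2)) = -h^3 + h^2 + 15*sqrt(2)*h^2/2 - 38*h + 3*sqrt(2)*h + 12*sqrt(2)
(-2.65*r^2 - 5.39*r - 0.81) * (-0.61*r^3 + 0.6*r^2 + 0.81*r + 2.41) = 1.6165*r^5 + 1.6979*r^4 - 4.8864*r^3 - 11.2384*r^2 - 13.646*r - 1.9521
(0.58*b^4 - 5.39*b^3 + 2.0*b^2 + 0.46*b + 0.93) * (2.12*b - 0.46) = 1.2296*b^5 - 11.6936*b^4 + 6.7194*b^3 + 0.0552*b^2 + 1.76*b - 0.4278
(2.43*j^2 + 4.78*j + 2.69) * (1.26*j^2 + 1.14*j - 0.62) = 3.0618*j^4 + 8.793*j^3 + 7.332*j^2 + 0.103*j - 1.6678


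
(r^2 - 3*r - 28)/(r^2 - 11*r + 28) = (r + 4)/(r - 4)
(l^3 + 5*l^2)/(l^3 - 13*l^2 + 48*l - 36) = l^2*(l + 5)/(l^3 - 13*l^2 + 48*l - 36)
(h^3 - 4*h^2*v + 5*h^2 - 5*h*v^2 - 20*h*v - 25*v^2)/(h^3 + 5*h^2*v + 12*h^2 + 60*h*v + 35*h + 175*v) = (h^2 - 4*h*v - 5*v^2)/(h^2 + 5*h*v + 7*h + 35*v)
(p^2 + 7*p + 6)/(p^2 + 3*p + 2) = (p + 6)/(p + 2)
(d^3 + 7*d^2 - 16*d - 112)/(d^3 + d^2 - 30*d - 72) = (d^2 + 3*d - 28)/(d^2 - 3*d - 18)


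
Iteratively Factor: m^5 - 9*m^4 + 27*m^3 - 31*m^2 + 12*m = (m - 4)*(m^4 - 5*m^3 + 7*m^2 - 3*m) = m*(m - 4)*(m^3 - 5*m^2 + 7*m - 3) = m*(m - 4)*(m - 1)*(m^2 - 4*m + 3) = m*(m - 4)*(m - 1)^2*(m - 3)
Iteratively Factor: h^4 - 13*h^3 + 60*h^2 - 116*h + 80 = (h - 4)*(h^3 - 9*h^2 + 24*h - 20) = (h - 4)*(h - 2)*(h^2 - 7*h + 10) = (h - 4)*(h - 2)^2*(h - 5)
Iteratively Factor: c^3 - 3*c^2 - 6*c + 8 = (c + 2)*(c^2 - 5*c + 4) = (c - 1)*(c + 2)*(c - 4)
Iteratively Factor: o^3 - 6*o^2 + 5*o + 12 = (o + 1)*(o^2 - 7*o + 12) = (o - 3)*(o + 1)*(o - 4)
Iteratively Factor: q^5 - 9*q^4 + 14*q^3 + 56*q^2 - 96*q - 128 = (q + 2)*(q^4 - 11*q^3 + 36*q^2 - 16*q - 64) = (q + 1)*(q + 2)*(q^3 - 12*q^2 + 48*q - 64) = (q - 4)*(q + 1)*(q + 2)*(q^2 - 8*q + 16) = (q - 4)^2*(q + 1)*(q + 2)*(q - 4)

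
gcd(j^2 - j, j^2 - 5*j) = j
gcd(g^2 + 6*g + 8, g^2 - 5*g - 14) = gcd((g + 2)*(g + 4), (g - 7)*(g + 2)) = g + 2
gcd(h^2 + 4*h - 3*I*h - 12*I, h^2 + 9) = h - 3*I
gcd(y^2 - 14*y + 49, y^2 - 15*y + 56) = y - 7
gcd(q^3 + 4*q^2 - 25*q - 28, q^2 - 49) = q + 7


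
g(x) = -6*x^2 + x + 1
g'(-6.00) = 73.00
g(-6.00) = -221.00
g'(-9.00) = 109.00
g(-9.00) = -494.00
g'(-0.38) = 5.56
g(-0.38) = -0.25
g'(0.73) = -7.76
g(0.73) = -1.47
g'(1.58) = -17.96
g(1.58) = -12.40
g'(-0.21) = 3.52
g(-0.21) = 0.53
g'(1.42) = -16.04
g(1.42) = -9.68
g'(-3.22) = 39.64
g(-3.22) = -64.43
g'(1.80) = -20.60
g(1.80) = -16.64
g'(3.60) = -42.20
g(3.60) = -73.16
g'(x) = 1 - 12*x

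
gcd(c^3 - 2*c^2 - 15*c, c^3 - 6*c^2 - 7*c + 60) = c^2 - 2*c - 15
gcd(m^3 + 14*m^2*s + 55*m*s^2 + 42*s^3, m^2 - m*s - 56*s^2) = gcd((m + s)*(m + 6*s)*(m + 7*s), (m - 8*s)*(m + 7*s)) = m + 7*s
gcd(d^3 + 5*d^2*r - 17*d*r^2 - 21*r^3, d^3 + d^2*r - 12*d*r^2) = -d + 3*r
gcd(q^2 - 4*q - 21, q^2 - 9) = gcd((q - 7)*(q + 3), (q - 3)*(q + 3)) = q + 3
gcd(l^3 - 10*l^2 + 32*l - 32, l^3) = 1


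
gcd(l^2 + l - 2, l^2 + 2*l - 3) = l - 1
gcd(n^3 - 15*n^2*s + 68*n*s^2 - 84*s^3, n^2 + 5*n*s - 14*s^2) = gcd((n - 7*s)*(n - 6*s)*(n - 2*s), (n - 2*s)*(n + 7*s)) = -n + 2*s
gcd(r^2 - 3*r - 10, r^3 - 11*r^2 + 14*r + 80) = r^2 - 3*r - 10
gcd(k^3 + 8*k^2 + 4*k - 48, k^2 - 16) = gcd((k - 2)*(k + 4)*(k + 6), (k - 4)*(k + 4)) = k + 4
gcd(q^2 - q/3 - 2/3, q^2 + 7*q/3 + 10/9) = q + 2/3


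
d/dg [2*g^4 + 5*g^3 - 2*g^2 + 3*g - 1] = 8*g^3 + 15*g^2 - 4*g + 3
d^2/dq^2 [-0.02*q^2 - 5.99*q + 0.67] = -0.0400000000000000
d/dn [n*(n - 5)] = 2*n - 5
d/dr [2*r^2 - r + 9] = 4*r - 1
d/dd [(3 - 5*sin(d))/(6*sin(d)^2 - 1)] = (30*sin(d)^2 - 36*sin(d) + 5)*cos(d)/(6*sin(d)^2 - 1)^2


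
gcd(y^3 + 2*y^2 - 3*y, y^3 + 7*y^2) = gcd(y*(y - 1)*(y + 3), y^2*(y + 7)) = y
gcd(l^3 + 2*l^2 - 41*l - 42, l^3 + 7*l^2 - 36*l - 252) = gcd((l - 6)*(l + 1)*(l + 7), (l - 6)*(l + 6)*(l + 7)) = l^2 + l - 42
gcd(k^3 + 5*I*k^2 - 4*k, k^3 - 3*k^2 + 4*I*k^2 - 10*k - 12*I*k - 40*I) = k + 4*I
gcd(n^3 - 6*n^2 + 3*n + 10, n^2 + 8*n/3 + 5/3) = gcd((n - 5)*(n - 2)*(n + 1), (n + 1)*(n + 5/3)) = n + 1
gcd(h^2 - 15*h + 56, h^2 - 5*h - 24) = h - 8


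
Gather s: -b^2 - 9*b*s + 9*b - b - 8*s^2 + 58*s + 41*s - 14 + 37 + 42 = -b^2 + 8*b - 8*s^2 + s*(99 - 9*b) + 65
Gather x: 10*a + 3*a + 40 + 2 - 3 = 13*a + 39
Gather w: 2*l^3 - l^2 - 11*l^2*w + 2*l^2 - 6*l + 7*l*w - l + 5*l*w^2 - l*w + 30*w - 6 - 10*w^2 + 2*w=2*l^3 + l^2 - 7*l + w^2*(5*l - 10) + w*(-11*l^2 + 6*l + 32) - 6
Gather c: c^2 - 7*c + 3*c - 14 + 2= c^2 - 4*c - 12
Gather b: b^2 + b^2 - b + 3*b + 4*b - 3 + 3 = 2*b^2 + 6*b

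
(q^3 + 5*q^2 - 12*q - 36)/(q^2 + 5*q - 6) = (q^2 - q - 6)/(q - 1)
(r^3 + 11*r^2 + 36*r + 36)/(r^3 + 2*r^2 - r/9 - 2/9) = 9*(r^2 + 9*r + 18)/(9*r^2 - 1)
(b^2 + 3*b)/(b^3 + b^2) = (b + 3)/(b*(b + 1))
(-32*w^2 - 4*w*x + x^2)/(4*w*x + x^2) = (-8*w + x)/x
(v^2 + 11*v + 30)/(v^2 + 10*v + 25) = (v + 6)/(v + 5)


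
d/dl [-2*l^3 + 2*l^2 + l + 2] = -6*l^2 + 4*l + 1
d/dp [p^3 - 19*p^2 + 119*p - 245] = 3*p^2 - 38*p + 119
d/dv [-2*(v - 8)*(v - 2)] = 20 - 4*v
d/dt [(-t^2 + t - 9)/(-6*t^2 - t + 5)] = (7*t^2 - 118*t - 4)/(36*t^4 + 12*t^3 - 59*t^2 - 10*t + 25)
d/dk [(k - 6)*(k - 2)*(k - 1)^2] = 4*k^3 - 30*k^2 + 58*k - 32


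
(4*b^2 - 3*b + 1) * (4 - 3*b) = -12*b^3 + 25*b^2 - 15*b + 4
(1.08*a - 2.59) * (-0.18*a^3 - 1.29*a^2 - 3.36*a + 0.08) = -0.1944*a^4 - 0.927*a^3 - 0.2877*a^2 + 8.7888*a - 0.2072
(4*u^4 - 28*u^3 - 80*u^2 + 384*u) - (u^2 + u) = 4*u^4 - 28*u^3 - 81*u^2 + 383*u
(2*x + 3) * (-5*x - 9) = -10*x^2 - 33*x - 27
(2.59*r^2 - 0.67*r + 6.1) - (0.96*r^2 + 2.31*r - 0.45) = 1.63*r^2 - 2.98*r + 6.55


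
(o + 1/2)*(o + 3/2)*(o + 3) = o^3 + 5*o^2 + 27*o/4 + 9/4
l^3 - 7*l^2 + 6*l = l*(l - 6)*(l - 1)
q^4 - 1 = (q - 1)*(q + I)*(-I*q - I)*(I*q + 1)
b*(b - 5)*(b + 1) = b^3 - 4*b^2 - 5*b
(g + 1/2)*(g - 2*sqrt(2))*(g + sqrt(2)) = g^3 - sqrt(2)*g^2 + g^2/2 - 4*g - sqrt(2)*g/2 - 2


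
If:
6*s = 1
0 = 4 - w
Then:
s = 1/6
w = 4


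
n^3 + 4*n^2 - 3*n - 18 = (n - 2)*(n + 3)^2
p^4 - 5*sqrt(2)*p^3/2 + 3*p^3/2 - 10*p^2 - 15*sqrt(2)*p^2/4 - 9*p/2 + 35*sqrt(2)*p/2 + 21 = (p - 2)*(p + 7/2)*(p - 3*sqrt(2))*(p + sqrt(2)/2)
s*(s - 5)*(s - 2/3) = s^3 - 17*s^2/3 + 10*s/3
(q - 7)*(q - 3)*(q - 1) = q^3 - 11*q^2 + 31*q - 21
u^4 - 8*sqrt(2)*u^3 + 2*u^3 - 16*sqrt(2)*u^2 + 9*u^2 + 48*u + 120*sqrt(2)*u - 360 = (u - 3)*(u + 5)*(u - 6*sqrt(2))*(u - 2*sqrt(2))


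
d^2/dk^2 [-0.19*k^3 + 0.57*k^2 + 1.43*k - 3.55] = 1.14 - 1.14*k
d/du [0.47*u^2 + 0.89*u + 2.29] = 0.94*u + 0.89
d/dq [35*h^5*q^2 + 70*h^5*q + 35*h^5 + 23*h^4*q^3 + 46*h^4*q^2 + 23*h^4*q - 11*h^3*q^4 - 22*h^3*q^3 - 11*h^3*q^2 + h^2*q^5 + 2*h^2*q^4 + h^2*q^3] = h^2*(70*h^3*q + 70*h^3 + 69*h^2*q^2 + 92*h^2*q + 23*h^2 - 44*h*q^3 - 66*h*q^2 - 22*h*q + 5*q^4 + 8*q^3 + 3*q^2)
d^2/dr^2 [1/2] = 0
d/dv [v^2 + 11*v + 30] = 2*v + 11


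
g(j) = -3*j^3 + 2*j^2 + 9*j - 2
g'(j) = -9*j^2 + 4*j + 9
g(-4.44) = 260.05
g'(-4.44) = -186.18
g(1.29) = 6.50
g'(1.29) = -0.82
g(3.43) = -68.66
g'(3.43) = -83.16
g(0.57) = 3.22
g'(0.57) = 8.36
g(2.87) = -30.62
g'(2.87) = -53.65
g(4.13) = -142.05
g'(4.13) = -127.99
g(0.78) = 4.81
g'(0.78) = 6.64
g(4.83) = -249.91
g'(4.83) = -181.64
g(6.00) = -524.00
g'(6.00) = -291.00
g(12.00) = -4790.00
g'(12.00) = -1239.00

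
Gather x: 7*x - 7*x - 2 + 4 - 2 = 0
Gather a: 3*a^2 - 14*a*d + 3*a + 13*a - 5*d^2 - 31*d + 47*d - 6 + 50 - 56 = 3*a^2 + a*(16 - 14*d) - 5*d^2 + 16*d - 12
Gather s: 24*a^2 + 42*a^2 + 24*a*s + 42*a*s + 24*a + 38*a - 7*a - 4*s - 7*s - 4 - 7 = 66*a^2 + 55*a + s*(66*a - 11) - 11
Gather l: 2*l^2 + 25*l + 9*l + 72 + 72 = 2*l^2 + 34*l + 144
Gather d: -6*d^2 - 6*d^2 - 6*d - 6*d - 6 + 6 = -12*d^2 - 12*d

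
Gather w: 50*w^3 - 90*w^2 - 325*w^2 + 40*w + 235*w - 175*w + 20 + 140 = 50*w^3 - 415*w^2 + 100*w + 160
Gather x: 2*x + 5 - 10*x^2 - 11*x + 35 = -10*x^2 - 9*x + 40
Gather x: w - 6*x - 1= w - 6*x - 1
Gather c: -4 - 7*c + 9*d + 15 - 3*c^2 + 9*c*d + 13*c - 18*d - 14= -3*c^2 + c*(9*d + 6) - 9*d - 3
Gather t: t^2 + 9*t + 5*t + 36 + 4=t^2 + 14*t + 40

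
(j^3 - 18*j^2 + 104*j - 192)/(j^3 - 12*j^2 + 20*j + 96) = (j - 4)/(j + 2)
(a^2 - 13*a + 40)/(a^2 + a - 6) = (a^2 - 13*a + 40)/(a^2 + a - 6)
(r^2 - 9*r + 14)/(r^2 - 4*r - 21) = (r - 2)/(r + 3)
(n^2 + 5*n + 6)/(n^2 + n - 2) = (n + 3)/(n - 1)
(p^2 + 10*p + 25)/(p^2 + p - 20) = (p + 5)/(p - 4)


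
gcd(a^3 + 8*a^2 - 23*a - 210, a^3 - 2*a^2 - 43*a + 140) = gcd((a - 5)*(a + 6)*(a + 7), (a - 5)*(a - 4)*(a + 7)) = a^2 + 2*a - 35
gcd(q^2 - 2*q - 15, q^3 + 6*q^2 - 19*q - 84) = q + 3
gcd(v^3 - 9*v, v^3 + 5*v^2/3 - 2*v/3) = v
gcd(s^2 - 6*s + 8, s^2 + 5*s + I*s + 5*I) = 1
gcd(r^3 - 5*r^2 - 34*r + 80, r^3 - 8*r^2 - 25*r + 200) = r^2 - 3*r - 40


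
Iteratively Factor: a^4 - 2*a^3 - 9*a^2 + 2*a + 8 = (a + 2)*(a^3 - 4*a^2 - a + 4) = (a + 1)*(a + 2)*(a^2 - 5*a + 4) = (a - 1)*(a + 1)*(a + 2)*(a - 4)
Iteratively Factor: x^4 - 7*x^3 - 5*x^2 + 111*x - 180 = (x - 5)*(x^3 - 2*x^2 - 15*x + 36) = (x - 5)*(x + 4)*(x^2 - 6*x + 9) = (x - 5)*(x - 3)*(x + 4)*(x - 3)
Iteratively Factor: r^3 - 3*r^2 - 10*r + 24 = (r - 4)*(r^2 + r - 6) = (r - 4)*(r - 2)*(r + 3)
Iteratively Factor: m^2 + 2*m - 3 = (m - 1)*(m + 3)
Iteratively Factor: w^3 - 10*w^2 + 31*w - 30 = (w - 3)*(w^2 - 7*w + 10) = (w - 5)*(w - 3)*(w - 2)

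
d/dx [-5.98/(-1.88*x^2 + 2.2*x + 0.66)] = (13.156 - 22.4848*x)/(-1.88*x^2 + 2.2*x + 0.66)^2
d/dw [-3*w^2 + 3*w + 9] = 3 - 6*w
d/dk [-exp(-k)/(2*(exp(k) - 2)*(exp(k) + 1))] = (3*exp(2*k)/2 - exp(k) - 1)*exp(-k)/(exp(4*k) - 2*exp(3*k) - 3*exp(2*k) + 4*exp(k) + 4)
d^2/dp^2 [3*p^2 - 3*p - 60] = 6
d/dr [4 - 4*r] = -4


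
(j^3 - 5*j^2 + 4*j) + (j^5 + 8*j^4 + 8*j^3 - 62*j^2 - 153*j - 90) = j^5 + 8*j^4 + 9*j^3 - 67*j^2 - 149*j - 90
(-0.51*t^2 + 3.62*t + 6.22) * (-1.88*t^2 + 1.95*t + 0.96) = 0.9588*t^4 - 7.8001*t^3 - 5.1242*t^2 + 15.6042*t + 5.9712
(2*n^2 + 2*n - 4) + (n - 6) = 2*n^2 + 3*n - 10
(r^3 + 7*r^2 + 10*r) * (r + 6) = r^4 + 13*r^3 + 52*r^2 + 60*r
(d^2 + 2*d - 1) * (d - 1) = d^3 + d^2 - 3*d + 1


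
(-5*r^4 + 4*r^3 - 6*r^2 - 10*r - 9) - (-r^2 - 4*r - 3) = -5*r^4 + 4*r^3 - 5*r^2 - 6*r - 6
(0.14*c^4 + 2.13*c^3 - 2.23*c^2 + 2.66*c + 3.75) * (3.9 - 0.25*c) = -0.035*c^5 + 0.0135000000000001*c^4 + 8.8645*c^3 - 9.362*c^2 + 9.4365*c + 14.625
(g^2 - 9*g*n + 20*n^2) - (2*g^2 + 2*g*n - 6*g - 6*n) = -g^2 - 11*g*n + 6*g + 20*n^2 + 6*n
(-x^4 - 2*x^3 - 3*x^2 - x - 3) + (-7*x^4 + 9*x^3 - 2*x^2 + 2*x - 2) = -8*x^4 + 7*x^3 - 5*x^2 + x - 5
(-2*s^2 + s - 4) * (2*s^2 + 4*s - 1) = -4*s^4 - 6*s^3 - 2*s^2 - 17*s + 4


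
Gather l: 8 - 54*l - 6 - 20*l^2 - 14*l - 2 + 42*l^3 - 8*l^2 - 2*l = 42*l^3 - 28*l^2 - 70*l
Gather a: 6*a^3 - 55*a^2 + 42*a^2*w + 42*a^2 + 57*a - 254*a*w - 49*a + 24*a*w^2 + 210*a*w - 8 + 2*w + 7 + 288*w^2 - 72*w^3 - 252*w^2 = 6*a^3 + a^2*(42*w - 13) + a*(24*w^2 - 44*w + 8) - 72*w^3 + 36*w^2 + 2*w - 1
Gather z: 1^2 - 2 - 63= -64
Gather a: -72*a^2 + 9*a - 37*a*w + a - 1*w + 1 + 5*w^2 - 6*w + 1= -72*a^2 + a*(10 - 37*w) + 5*w^2 - 7*w + 2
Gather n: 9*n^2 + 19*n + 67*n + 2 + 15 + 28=9*n^2 + 86*n + 45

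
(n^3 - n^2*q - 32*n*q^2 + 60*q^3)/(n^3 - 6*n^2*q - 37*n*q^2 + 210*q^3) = (-n + 2*q)/(-n + 7*q)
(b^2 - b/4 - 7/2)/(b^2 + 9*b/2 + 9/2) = (4*b^2 - b - 14)/(2*(2*b^2 + 9*b + 9))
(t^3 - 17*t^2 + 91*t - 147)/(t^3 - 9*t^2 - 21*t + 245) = (t - 3)/(t + 5)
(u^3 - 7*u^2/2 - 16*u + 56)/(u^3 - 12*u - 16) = (u^2 + u/2 - 14)/(u^2 + 4*u + 4)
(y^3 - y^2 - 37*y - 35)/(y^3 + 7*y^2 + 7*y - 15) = (y^2 - 6*y - 7)/(y^2 + 2*y - 3)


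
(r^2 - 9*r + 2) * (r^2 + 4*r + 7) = r^4 - 5*r^3 - 27*r^2 - 55*r + 14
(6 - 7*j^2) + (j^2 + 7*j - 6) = -6*j^2 + 7*j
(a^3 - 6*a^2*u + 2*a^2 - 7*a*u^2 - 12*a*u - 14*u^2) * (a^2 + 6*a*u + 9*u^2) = a^5 + 2*a^4 - 34*a^3*u^2 - 96*a^2*u^3 - 68*a^2*u^2 - 63*a*u^4 - 192*a*u^3 - 126*u^4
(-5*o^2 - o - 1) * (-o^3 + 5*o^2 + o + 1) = 5*o^5 - 24*o^4 - 9*o^3 - 11*o^2 - 2*o - 1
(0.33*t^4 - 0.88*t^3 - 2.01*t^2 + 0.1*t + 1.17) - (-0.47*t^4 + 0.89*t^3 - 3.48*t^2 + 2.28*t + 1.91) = 0.8*t^4 - 1.77*t^3 + 1.47*t^2 - 2.18*t - 0.74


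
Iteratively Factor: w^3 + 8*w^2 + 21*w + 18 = (w + 2)*(w^2 + 6*w + 9) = (w + 2)*(w + 3)*(w + 3)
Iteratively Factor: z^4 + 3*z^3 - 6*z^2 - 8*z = (z + 4)*(z^3 - z^2 - 2*z) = (z - 2)*(z + 4)*(z^2 + z) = (z - 2)*(z + 1)*(z + 4)*(z)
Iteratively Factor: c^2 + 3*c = (c + 3)*(c)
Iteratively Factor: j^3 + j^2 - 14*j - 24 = (j - 4)*(j^2 + 5*j + 6) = (j - 4)*(j + 2)*(j + 3)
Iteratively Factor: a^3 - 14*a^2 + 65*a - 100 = (a - 5)*(a^2 - 9*a + 20) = (a - 5)*(a - 4)*(a - 5)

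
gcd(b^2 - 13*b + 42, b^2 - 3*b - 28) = b - 7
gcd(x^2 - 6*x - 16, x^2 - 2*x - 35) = 1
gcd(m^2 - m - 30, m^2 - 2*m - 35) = m + 5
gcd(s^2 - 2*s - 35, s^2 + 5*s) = s + 5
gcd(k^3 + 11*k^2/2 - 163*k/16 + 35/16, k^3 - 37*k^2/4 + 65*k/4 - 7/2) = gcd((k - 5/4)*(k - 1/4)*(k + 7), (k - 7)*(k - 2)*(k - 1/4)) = k - 1/4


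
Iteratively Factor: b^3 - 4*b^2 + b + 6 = (b - 2)*(b^2 - 2*b - 3) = (b - 3)*(b - 2)*(b + 1)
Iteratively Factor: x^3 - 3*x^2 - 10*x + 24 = (x + 3)*(x^2 - 6*x + 8) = (x - 4)*(x + 3)*(x - 2)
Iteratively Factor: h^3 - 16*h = (h + 4)*(h^2 - 4*h) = (h - 4)*(h + 4)*(h)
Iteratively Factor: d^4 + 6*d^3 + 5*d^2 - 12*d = (d)*(d^3 + 6*d^2 + 5*d - 12) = d*(d + 3)*(d^2 + 3*d - 4) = d*(d + 3)*(d + 4)*(d - 1)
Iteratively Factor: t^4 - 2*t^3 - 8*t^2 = (t + 2)*(t^3 - 4*t^2) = t*(t + 2)*(t^2 - 4*t) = t*(t - 4)*(t + 2)*(t)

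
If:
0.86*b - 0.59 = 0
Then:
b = 0.69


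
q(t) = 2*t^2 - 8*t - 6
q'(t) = 4*t - 8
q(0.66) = -10.41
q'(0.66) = -5.36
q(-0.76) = 1.24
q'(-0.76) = -11.04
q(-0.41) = -2.38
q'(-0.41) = -9.64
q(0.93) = -11.71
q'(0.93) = -4.28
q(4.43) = -2.19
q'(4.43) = 9.72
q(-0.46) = -1.90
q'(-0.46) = -9.84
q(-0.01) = -5.92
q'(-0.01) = -8.04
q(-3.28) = 41.76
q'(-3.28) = -21.12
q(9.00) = 84.00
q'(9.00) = 28.00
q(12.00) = 186.00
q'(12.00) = 40.00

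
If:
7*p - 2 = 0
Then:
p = 2/7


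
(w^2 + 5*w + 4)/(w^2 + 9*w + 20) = (w + 1)/(w + 5)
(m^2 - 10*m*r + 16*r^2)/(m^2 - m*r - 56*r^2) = (m - 2*r)/(m + 7*r)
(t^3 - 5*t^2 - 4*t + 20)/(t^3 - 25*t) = (t^2 - 4)/(t*(t + 5))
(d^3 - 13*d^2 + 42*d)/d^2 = d - 13 + 42/d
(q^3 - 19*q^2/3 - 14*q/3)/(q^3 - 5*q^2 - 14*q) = (q + 2/3)/(q + 2)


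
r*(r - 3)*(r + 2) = r^3 - r^2 - 6*r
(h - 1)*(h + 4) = h^2 + 3*h - 4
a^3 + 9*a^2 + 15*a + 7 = (a + 1)^2*(a + 7)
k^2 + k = k*(k + 1)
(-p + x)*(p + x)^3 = -p^4 - 2*p^3*x + 2*p*x^3 + x^4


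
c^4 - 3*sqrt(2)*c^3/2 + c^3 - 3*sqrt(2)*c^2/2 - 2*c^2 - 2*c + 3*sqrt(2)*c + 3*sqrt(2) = (c + 1)*(c - 3*sqrt(2)/2)*(c - sqrt(2))*(c + sqrt(2))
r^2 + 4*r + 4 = (r + 2)^2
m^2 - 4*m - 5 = (m - 5)*(m + 1)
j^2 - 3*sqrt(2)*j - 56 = (j - 7*sqrt(2))*(j + 4*sqrt(2))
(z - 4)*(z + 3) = z^2 - z - 12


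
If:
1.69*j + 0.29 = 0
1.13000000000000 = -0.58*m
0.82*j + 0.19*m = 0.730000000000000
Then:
No Solution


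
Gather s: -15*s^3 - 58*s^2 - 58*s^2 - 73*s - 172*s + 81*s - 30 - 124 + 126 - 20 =-15*s^3 - 116*s^2 - 164*s - 48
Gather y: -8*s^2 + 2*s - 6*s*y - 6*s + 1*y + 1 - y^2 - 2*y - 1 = -8*s^2 - 4*s - y^2 + y*(-6*s - 1)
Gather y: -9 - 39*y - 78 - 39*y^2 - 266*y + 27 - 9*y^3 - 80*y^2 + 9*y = -9*y^3 - 119*y^2 - 296*y - 60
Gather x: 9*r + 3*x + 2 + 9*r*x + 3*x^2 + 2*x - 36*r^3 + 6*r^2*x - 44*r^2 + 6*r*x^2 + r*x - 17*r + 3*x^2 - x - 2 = -36*r^3 - 44*r^2 - 8*r + x^2*(6*r + 6) + x*(6*r^2 + 10*r + 4)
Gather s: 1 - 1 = 0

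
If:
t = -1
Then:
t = -1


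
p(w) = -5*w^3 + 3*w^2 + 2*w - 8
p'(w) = -15*w^2 + 6*w + 2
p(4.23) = -324.30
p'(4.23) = -241.01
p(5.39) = -693.02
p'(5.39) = -401.44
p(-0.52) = -7.53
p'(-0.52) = -5.18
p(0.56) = -6.82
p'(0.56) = 0.66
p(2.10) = -36.88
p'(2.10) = -51.55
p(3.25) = -141.45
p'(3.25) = -136.94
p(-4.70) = 567.98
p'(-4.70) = -357.55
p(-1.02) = -1.61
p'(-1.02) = -19.73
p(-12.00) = 9040.00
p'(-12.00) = -2230.00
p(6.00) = -968.00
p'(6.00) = -502.00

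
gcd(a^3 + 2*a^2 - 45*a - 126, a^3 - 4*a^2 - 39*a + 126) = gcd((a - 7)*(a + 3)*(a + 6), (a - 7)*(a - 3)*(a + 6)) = a^2 - a - 42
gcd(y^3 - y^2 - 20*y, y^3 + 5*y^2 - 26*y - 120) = y^2 - y - 20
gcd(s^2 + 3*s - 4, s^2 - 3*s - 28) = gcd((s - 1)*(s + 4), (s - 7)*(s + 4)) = s + 4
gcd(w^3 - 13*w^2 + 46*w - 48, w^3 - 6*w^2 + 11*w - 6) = w^2 - 5*w + 6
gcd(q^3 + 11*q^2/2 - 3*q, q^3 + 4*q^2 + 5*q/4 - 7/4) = q - 1/2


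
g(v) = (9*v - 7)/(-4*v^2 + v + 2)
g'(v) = (8*v - 1)*(9*v - 7)/(-4*v^2 + v + 2)^2 + 9/(-4*v^2 + v + 2)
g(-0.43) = -13.09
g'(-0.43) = 80.83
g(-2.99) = 0.92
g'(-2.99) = 0.38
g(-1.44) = 2.58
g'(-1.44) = 3.01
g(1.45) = -1.22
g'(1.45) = 0.79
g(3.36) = -0.58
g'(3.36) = 0.15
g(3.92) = -0.51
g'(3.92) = 0.12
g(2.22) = -0.84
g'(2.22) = 0.33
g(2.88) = -0.67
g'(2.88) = 0.20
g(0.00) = -3.50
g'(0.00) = 6.25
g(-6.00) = 0.41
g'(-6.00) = 0.08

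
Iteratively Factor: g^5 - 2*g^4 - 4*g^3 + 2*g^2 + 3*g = (g + 1)*(g^4 - 3*g^3 - g^2 + 3*g) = (g - 3)*(g + 1)*(g^3 - g) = (g - 3)*(g + 1)^2*(g^2 - g) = (g - 3)*(g - 1)*(g + 1)^2*(g)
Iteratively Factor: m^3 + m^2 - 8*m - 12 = (m - 3)*(m^2 + 4*m + 4) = (m - 3)*(m + 2)*(m + 2)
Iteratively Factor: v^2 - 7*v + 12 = (v - 4)*(v - 3)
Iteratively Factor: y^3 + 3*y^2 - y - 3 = (y + 3)*(y^2 - 1) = (y + 1)*(y + 3)*(y - 1)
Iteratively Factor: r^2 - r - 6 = (r + 2)*(r - 3)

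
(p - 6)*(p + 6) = p^2 - 36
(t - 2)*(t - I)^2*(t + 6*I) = t^4 - 2*t^3 + 4*I*t^3 + 11*t^2 - 8*I*t^2 - 22*t - 6*I*t + 12*I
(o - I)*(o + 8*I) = o^2 + 7*I*o + 8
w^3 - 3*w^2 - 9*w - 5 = (w - 5)*(w + 1)^2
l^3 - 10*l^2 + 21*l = l*(l - 7)*(l - 3)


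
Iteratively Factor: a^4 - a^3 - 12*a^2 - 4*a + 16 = (a - 4)*(a^3 + 3*a^2 - 4) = (a - 4)*(a + 2)*(a^2 + a - 2) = (a - 4)*(a + 2)^2*(a - 1)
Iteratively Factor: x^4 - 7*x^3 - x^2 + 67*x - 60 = (x - 4)*(x^3 - 3*x^2 - 13*x + 15) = (x - 4)*(x + 3)*(x^2 - 6*x + 5) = (x - 5)*(x - 4)*(x + 3)*(x - 1)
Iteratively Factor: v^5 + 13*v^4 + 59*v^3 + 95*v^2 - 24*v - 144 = (v - 1)*(v^4 + 14*v^3 + 73*v^2 + 168*v + 144) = (v - 1)*(v + 3)*(v^3 + 11*v^2 + 40*v + 48) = (v - 1)*(v + 3)^2*(v^2 + 8*v + 16) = (v - 1)*(v + 3)^2*(v + 4)*(v + 4)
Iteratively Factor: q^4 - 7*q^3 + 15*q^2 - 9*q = (q)*(q^3 - 7*q^2 + 15*q - 9) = q*(q - 1)*(q^2 - 6*q + 9) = q*(q - 3)*(q - 1)*(q - 3)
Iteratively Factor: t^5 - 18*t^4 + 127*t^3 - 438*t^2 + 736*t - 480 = (t - 4)*(t^4 - 14*t^3 + 71*t^2 - 154*t + 120) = (t - 4)*(t - 3)*(t^3 - 11*t^2 + 38*t - 40) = (t - 4)^2*(t - 3)*(t^2 - 7*t + 10) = (t - 5)*(t - 4)^2*(t - 3)*(t - 2)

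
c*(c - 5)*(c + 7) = c^3 + 2*c^2 - 35*c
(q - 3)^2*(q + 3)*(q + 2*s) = q^4 + 2*q^3*s - 3*q^3 - 6*q^2*s - 9*q^2 - 18*q*s + 27*q + 54*s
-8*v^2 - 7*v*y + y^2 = (-8*v + y)*(v + y)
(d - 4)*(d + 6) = d^2 + 2*d - 24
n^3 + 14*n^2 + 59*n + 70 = (n + 2)*(n + 5)*(n + 7)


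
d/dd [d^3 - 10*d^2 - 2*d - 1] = 3*d^2 - 20*d - 2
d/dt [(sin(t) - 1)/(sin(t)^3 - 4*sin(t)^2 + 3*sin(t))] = (3 - 2*sin(t))*cos(t)/((sin(t) - 3)^2*sin(t)^2)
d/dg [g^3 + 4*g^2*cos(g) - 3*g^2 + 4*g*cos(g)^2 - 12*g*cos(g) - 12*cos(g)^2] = -4*g^2*sin(g) + 3*g^2 + 12*g*sin(g) - 4*g*sin(2*g) + 8*g*cos(g) - 6*g + 12*sin(2*g) + 4*cos(g)^2 - 12*cos(g)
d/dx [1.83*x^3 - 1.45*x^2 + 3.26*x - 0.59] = 5.49*x^2 - 2.9*x + 3.26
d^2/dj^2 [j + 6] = 0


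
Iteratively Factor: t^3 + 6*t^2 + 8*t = (t)*(t^2 + 6*t + 8) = t*(t + 2)*(t + 4)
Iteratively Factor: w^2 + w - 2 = (w - 1)*(w + 2)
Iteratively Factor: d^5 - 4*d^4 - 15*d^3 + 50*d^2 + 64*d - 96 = (d + 3)*(d^4 - 7*d^3 + 6*d^2 + 32*d - 32) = (d - 4)*(d + 3)*(d^3 - 3*d^2 - 6*d + 8) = (d - 4)*(d + 2)*(d + 3)*(d^2 - 5*d + 4) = (d - 4)*(d - 1)*(d + 2)*(d + 3)*(d - 4)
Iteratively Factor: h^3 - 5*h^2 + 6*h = (h - 3)*(h^2 - 2*h) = h*(h - 3)*(h - 2)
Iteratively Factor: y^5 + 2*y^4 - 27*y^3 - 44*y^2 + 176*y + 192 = (y + 4)*(y^4 - 2*y^3 - 19*y^2 + 32*y + 48) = (y + 4)^2*(y^3 - 6*y^2 + 5*y + 12) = (y - 3)*(y + 4)^2*(y^2 - 3*y - 4) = (y - 4)*(y - 3)*(y + 4)^2*(y + 1)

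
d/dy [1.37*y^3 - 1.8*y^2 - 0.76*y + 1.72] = 4.11*y^2 - 3.6*y - 0.76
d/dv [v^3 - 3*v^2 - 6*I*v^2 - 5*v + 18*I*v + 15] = 3*v^2 - 6*v - 12*I*v - 5 + 18*I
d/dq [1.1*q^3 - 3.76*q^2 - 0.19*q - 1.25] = 3.3*q^2 - 7.52*q - 0.19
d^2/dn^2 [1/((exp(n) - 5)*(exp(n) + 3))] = (4*exp(3*n) - 6*exp(2*n) + 64*exp(n) - 30)*exp(n)/(exp(6*n) - 6*exp(5*n) - 33*exp(4*n) + 172*exp(3*n) + 495*exp(2*n) - 1350*exp(n) - 3375)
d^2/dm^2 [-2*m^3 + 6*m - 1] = -12*m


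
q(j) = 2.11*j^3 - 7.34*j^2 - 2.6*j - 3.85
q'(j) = 6.33*j^2 - 14.68*j - 2.6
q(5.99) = 170.70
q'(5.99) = 136.59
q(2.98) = -20.94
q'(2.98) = 9.87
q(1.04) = -12.12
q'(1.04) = -11.02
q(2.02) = -21.66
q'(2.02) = -6.42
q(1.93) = -21.04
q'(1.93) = -7.35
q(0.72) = -8.74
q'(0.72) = -9.89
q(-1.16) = -14.00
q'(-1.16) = 22.95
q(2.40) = -23.20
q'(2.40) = -1.37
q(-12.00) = -4675.69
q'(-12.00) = 1085.08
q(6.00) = 172.07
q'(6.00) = 137.20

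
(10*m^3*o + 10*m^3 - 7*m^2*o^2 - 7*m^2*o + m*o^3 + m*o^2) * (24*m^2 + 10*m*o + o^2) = 240*m^5*o + 240*m^5 - 68*m^4*o^2 - 68*m^4*o - 36*m^3*o^3 - 36*m^3*o^2 + 3*m^2*o^4 + 3*m^2*o^3 + m*o^5 + m*o^4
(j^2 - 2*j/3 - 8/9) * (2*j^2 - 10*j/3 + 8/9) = 2*j^4 - 14*j^3/3 + 4*j^2/3 + 64*j/27 - 64/81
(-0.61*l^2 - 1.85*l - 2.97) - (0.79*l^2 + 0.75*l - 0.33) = -1.4*l^2 - 2.6*l - 2.64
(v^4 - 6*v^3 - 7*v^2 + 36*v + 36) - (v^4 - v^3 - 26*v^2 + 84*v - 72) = -5*v^3 + 19*v^2 - 48*v + 108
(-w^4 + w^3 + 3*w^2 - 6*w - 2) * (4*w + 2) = -4*w^5 + 2*w^4 + 14*w^3 - 18*w^2 - 20*w - 4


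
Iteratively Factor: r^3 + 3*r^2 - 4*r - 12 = (r + 3)*(r^2 - 4) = (r - 2)*(r + 3)*(r + 2)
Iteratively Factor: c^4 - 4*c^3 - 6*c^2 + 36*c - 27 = (c + 3)*(c^3 - 7*c^2 + 15*c - 9) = (c - 3)*(c + 3)*(c^2 - 4*c + 3) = (c - 3)*(c - 1)*(c + 3)*(c - 3)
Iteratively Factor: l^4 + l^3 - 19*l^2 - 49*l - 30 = (l - 5)*(l^3 + 6*l^2 + 11*l + 6) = (l - 5)*(l + 3)*(l^2 + 3*l + 2) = (l - 5)*(l + 2)*(l + 3)*(l + 1)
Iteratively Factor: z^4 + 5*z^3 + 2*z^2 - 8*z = (z + 4)*(z^3 + z^2 - 2*z) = z*(z + 4)*(z^2 + z - 2) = z*(z - 1)*(z + 4)*(z + 2)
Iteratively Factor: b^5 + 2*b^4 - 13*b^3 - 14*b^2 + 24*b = (b - 3)*(b^4 + 5*b^3 + 2*b^2 - 8*b) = b*(b - 3)*(b^3 + 5*b^2 + 2*b - 8) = b*(b - 3)*(b - 1)*(b^2 + 6*b + 8) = b*(b - 3)*(b - 1)*(b + 4)*(b + 2)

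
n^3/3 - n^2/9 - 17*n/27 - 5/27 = (n/3 + 1/3)*(n - 5/3)*(n + 1/3)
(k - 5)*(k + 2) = k^2 - 3*k - 10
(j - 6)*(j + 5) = j^2 - j - 30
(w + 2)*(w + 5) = w^2 + 7*w + 10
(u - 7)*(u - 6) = u^2 - 13*u + 42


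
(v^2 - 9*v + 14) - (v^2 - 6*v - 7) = 21 - 3*v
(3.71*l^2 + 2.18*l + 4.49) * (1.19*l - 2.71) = 4.4149*l^3 - 7.4599*l^2 - 0.5647*l - 12.1679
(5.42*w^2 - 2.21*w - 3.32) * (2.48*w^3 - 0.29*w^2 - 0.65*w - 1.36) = 13.4416*w^5 - 7.0526*w^4 - 11.1157*w^3 - 4.9719*w^2 + 5.1636*w + 4.5152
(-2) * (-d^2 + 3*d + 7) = 2*d^2 - 6*d - 14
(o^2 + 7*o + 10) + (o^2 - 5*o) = 2*o^2 + 2*o + 10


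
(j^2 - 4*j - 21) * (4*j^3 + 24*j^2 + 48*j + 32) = 4*j^5 + 8*j^4 - 132*j^3 - 664*j^2 - 1136*j - 672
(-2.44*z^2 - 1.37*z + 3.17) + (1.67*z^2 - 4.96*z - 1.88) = -0.77*z^2 - 6.33*z + 1.29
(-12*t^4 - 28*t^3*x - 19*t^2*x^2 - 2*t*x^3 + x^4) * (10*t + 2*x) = -120*t^5 - 304*t^4*x - 246*t^3*x^2 - 58*t^2*x^3 + 6*t*x^4 + 2*x^5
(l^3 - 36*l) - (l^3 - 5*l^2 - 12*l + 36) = 5*l^2 - 24*l - 36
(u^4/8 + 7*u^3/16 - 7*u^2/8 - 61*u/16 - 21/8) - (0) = u^4/8 + 7*u^3/16 - 7*u^2/8 - 61*u/16 - 21/8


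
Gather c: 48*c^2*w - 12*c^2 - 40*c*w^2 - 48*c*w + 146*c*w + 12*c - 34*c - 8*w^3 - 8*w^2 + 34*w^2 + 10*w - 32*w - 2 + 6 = c^2*(48*w - 12) + c*(-40*w^2 + 98*w - 22) - 8*w^3 + 26*w^2 - 22*w + 4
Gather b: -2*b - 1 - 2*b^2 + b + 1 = -2*b^2 - b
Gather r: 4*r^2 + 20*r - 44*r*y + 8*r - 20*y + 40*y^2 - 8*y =4*r^2 + r*(28 - 44*y) + 40*y^2 - 28*y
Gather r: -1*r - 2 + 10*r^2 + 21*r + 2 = 10*r^2 + 20*r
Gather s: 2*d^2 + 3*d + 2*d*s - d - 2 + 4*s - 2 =2*d^2 + 2*d + s*(2*d + 4) - 4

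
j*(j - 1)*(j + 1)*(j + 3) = j^4 + 3*j^3 - j^2 - 3*j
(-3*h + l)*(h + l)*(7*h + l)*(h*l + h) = -21*h^4*l - 21*h^4 - 17*h^3*l^2 - 17*h^3*l + 5*h^2*l^3 + 5*h^2*l^2 + h*l^4 + h*l^3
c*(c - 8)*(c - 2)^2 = c^4 - 12*c^3 + 36*c^2 - 32*c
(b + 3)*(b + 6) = b^2 + 9*b + 18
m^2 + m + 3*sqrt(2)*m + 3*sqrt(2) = (m + 1)*(m + 3*sqrt(2))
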